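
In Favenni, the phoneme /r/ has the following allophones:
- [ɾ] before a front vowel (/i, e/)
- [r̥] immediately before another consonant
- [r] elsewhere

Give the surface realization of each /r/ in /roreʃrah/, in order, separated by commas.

[r], [ɾ], [r]

Occurrence 1 (position 1): no conditioning environment matches → elsewhere allophone [r].
Occurrence 2 (position 3): before a front vowel (/i, e/) → [ɾ].
Occurrence 3 (position 6): no conditioning environment matches → elsewhere allophone [r].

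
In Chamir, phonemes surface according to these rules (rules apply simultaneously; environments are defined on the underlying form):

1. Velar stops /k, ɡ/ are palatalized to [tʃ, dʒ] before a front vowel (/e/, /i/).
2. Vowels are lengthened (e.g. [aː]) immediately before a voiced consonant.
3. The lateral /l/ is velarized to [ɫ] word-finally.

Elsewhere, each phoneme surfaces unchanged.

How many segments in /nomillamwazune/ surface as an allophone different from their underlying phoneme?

Segments that undergo a rule: /o/ → [oː] (rule 2); /i/ → [iː] (rule 2); /a/ → [aː] (rule 2); /a/ → [aː] (rule 2); /u/ → [uː] (rule 2).
All other segments surface unchanged.

5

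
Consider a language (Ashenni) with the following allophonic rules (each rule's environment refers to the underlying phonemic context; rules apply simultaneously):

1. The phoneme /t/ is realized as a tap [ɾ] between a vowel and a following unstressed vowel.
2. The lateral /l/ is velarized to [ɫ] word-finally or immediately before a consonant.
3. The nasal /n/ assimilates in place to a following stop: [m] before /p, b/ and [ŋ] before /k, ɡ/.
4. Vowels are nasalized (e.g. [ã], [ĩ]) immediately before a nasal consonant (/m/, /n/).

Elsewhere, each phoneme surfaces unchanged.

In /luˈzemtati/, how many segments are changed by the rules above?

2

Segments that undergo a rule: /e/ → [ẽ] (rule 4); /t/ → [ɾ] (rule 1).
All other segments surface unchanged.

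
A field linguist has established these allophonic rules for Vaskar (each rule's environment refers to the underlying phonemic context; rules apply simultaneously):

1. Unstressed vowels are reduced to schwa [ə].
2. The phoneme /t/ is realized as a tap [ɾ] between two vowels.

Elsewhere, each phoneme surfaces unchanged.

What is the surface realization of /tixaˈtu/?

[təxəˈɾu]

/t/ — word-initial; rule 2 does not apply here → [t].
/i/ (between /t/ and /x/): in an unstressed syllable, so rule 1 applies → [ə].
/x/ (between /i/ and /a/): no rule targets it → [x].
Rule 1 applies to /a/ (between /x/ and /t/: in an unstressed syllable) → [ə].
/t/ (between /a/ and /u/): between two vowels, so rule 2 applies → [ɾ].
/u/ (word-final) fails the environment for rule 1, so it stays [u].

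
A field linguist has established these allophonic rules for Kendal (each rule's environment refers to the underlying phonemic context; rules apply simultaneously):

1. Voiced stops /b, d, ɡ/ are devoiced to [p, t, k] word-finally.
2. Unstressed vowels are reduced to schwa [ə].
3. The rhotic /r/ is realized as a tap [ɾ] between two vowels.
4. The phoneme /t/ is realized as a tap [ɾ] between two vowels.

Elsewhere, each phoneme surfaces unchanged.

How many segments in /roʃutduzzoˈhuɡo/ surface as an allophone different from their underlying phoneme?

5

Segments that undergo a rule: /o/ → [ə] (rule 2); /u/ → [ə] (rule 2); /u/ → [ə] (rule 2); /o/ → [ə] (rule 2); /o/ → [ə] (rule 2).
All other segments surface unchanged.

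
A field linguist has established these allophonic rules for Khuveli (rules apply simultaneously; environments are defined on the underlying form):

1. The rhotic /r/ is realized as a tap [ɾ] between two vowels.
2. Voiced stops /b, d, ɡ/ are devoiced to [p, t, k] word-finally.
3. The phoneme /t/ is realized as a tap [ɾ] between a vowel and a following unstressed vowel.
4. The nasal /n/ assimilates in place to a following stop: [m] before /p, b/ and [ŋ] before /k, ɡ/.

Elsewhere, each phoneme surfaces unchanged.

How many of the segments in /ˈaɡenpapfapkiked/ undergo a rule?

Segments that undergo a rule: /n/ → [m] (rule 4); /d/ → [t] (rule 2).
All other segments surface unchanged.

2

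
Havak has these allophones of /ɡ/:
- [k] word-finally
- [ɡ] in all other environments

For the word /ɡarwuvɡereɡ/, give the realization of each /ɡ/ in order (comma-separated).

[ɡ], [ɡ], [k]

Occurrence 1 (position 1): no conditioning environment matches → elsewhere allophone [ɡ].
Occurrence 2 (position 7): no conditioning environment matches → elsewhere allophone [ɡ].
Occurrence 3 (position 11): word-finally → [k].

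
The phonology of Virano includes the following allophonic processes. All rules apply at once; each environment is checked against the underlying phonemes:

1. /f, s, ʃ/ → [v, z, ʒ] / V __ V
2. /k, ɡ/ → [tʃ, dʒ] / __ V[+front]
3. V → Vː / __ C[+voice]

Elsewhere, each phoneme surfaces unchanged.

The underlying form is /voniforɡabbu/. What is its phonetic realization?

/v/ stays [v].
/o/ meets the environment for rule 3 (before a voiced consonant) → [oː].
/n/ (between /o/ and /i/) is unaffected → [n].
/i/ (between /n/ and /f/) is in the target of rule 3 but the environment (before a voiced consonant) is not met → [i].
/f/ (between /i/ and /o/): between two vowels, so rule 1 applies → [v].
Rule 3 applies to /o/ (between /f/ and /r/: before a voiced consonant) → [oː].
/r/ (between /o/ and /ɡ/): no rule targets it → [r].
/ɡ/ (between /r/ and /a/) is in the target of rule 2 but the environment (before a front vowel) is not met → [ɡ].
/a/ (between /ɡ/ and /b/) occurs before a voiced consonant → [aː] by rule 3.
/b/ stays [b].
/b/ (between /b/ and /u/) is unaffected → [b].
/u/ (word-final): rule 3 targets it, but not before a voiced consonant → unchanged [u].

[voːnivoːrɡaːbbu]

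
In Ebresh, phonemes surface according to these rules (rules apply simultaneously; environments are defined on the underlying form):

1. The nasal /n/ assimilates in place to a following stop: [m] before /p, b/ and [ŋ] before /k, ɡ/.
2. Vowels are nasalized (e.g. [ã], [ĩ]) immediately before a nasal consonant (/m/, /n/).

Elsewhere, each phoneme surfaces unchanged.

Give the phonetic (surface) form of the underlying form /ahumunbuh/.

/a/ (word-initial) fails the environment for rule 2, so it stays [a].
Rule 2 applies to /u/ (between /h/ and /m/: before a nasal consonant) → [ũ].
/u/ meets the environment for rule 2 (before a nasal consonant) → [ũ].
/n/ meets the environment for rule 1 (before a labial or velar stop) → [m].
/u/ (between /b/ and /h/) fails the environment for rule 2, so it stays [u].

[ahũmũmbuh]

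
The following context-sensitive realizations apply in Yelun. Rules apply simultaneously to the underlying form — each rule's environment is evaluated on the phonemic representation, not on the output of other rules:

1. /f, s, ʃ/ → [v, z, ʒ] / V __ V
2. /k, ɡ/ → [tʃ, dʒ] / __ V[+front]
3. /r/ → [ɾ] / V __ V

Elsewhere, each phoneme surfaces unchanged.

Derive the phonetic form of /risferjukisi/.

[risferjutʃizi]

/r/ (word-initial): rule 3 targets it, but not between two vowels → unchanged [r].
/s/ (between /i/ and /f/): rule 1 targets it, but not between two vowels → unchanged [s].
/f/ — between /s/ and /e/; rule 1 does not apply here → [f].
/r/ (between /e/ and /j/) fails the environment for rule 3, so it stays [r].
Rule 2 applies to /k/ (between /u/ and /i/: before a front vowel) → [tʃ].
/s/ (between /i/ and /i/): between two vowels, so rule 1 applies → [z].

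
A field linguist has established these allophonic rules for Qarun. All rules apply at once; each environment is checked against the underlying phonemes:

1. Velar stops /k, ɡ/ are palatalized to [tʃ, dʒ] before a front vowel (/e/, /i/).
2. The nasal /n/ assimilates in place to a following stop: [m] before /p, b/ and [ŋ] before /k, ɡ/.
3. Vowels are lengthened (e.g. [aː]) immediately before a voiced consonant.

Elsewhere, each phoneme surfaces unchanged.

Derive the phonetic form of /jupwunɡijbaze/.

[jupwuːŋdʒiːjbaːze]

/u/ (between /j/ and /p/) fails the environment for rule 3, so it stays [u].
/u/ — between /w/ and /n/, before a voiced consonant — surfaces as [uː] (rule 3).
/n/ (between /u/ and /ɡ/) occurs before a labial or velar stop → [ŋ] by rule 2.
/ɡ/ — between /n/ and /i/, before a front vowel — surfaces as [dʒ] (rule 1).
/i/ (between /ɡ/ and /j/): before a voiced consonant, so rule 3 applies → [iː].
/a/ meets the environment for rule 3 (before a voiced consonant) → [aː].
/e/ (word-final) fails the environment for rule 3, so it stays [e].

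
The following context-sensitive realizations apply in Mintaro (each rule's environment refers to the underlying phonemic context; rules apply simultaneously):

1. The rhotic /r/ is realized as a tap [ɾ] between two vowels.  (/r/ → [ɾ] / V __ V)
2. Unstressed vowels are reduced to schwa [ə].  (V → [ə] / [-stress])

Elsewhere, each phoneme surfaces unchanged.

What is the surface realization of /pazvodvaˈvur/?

/p/ (word-initial): no rule targets it → [p].
/a/ meets the environment for rule 2 (in an unstressed syllable) → [ə].
/z/ (between /a/ and /v/): no rule targets it → [z].
/v/ (between /z/ and /o/) is unaffected → [v].
/o/ — between /v/ and /d/, in an unstressed syllable — surfaces as [ə] (rule 2).
/d/ stays [d].
/v/ (between /d/ and /a/) is unaffected → [v].
/a/ — between /v/ and /v/, in an unstressed syllable — surfaces as [ə] (rule 2).
/v/ (between /a/ and /u/): no rule targets it → [v].
/u/ (between /v/ and /r/): rule 2 targets it, but not in an unstressed syllable → unchanged [u].
/r/ — word-final; rule 1 does not apply here → [r].

[pəzvədvəˈvur]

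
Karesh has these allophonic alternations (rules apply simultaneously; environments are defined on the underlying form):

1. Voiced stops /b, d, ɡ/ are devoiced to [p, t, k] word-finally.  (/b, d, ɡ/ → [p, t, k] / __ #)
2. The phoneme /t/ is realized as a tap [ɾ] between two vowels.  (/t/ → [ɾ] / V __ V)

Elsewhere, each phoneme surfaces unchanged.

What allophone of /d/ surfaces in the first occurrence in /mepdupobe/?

[d]

/d/ — between /p/ and /u/; rule 1 does not apply here → [d].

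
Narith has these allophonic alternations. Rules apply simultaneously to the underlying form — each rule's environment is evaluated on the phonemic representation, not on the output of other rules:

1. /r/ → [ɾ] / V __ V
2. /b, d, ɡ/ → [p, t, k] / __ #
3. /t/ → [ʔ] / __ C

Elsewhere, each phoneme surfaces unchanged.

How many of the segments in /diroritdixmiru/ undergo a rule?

Segments that undergo a rule: /r/ → [ɾ] (rule 1); /r/ → [ɾ] (rule 1); /t/ → [ʔ] (rule 3); /r/ → [ɾ] (rule 1).
All other segments surface unchanged.

4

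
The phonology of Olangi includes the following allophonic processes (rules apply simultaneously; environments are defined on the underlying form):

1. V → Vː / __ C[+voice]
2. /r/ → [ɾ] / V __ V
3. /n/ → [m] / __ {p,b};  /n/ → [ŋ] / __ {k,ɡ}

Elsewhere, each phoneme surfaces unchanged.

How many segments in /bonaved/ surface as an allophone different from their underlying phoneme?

Segments that undergo a rule: /o/ → [oː] (rule 1); /a/ → [aː] (rule 1); /e/ → [eː] (rule 1).
All other segments surface unchanged.

3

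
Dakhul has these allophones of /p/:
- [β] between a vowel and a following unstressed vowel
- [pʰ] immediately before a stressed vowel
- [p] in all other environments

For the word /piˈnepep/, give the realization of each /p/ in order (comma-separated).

[p], [β], [p]

Occurrence 1 (position 1): no conditioning environment matches → elsewhere allophone [p].
Occurrence 2 (position 5): between a vowel and a following unstressed vowel → [β].
Occurrence 3 (position 7): no conditioning environment matches → elsewhere allophone [p].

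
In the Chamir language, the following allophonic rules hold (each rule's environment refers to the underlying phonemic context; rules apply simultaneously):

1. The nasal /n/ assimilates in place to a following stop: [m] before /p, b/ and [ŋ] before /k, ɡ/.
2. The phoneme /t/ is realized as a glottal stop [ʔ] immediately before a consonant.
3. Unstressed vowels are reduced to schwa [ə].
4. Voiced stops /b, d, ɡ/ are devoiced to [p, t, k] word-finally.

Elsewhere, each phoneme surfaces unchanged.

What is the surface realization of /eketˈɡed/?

/e/ — word-initial, in an unstressed syllable — surfaces as [ə] (rule 3).
/e/ (between /k/ and /t/): in an unstressed syllable, so rule 3 applies → [ə].
Rule 2 applies to /t/ (between /e/ and /ɡ/: immediately before a consonant) → [ʔ].
/ɡ/ (between /t/ and /e/) is in the target of rule 4 but the environment (word-finally) is not met → [ɡ].
/e/ — between /ɡ/ and /d/; rule 3 does not apply here → [e].
/d/ (word-final) occurs word-finally → [t] by rule 4.

[əkəʔˈɡet]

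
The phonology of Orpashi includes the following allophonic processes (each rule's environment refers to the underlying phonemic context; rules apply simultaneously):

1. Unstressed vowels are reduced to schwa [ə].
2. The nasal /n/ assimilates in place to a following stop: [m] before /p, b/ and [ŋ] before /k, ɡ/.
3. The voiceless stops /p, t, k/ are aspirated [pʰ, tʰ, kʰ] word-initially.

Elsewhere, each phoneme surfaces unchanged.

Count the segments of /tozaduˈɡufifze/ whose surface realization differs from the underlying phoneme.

Segments that undergo a rule: /t/ → [tʰ] (rule 3); /o/ → [ə] (rule 1); /a/ → [ə] (rule 1); /u/ → [ə] (rule 1); /i/ → [ə] (rule 1); /e/ → [ə] (rule 1).
All other segments surface unchanged.

6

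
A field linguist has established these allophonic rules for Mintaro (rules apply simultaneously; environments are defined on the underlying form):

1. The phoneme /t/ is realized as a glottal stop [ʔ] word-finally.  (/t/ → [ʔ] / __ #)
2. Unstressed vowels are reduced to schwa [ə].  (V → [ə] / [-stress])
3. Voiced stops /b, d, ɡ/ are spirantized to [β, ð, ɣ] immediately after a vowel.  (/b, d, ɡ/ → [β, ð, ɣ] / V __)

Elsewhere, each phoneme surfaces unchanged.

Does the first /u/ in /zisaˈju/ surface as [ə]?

/u/ — word-final; rule 2 does not apply here → [u].
The actual realization is [u], not [ə].

No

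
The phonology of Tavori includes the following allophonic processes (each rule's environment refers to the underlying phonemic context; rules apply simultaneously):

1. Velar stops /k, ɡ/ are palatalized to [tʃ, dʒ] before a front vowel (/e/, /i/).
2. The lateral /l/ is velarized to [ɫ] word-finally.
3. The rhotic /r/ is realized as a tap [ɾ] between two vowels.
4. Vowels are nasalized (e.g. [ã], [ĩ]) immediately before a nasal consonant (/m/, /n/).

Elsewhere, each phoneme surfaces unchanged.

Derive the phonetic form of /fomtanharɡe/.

[fõmtãnhardʒe]

/f/ (word-initial): no rule targets it → [f].
/o/ — between /f/ and /m/, before a nasal consonant — surfaces as [õ] (rule 4).
/m/ (between /o/ and /t/) is unaffected → [m].
/t/ stays [t].
/a/ (between /t/ and /n/) occurs before a nasal consonant → [ã] by rule 4.
/n/ — not in any rule's target class → [n].
/h/ stays [h].
/a/ — between /h/ and /r/; rule 4 does not apply here → [a].
/r/ (between /a/ and /ɡ/) is in the target of rule 3 but the environment (between two vowels) is not met → [r].
Rule 1 applies to /ɡ/ (between /r/ and /e/: before a front vowel) → [dʒ].
/e/ (word-final) is in the target of rule 4 but the environment (before a nasal consonant) is not met → [e].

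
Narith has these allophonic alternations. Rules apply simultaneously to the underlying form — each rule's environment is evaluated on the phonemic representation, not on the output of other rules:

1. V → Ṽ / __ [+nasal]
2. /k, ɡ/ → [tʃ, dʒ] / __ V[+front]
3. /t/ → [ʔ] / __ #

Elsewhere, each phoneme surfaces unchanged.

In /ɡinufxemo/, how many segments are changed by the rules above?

3

Segments that undergo a rule: /ɡ/ → [dʒ] (rule 2); /i/ → [ĩ] (rule 1); /e/ → [ẽ] (rule 1).
All other segments surface unchanged.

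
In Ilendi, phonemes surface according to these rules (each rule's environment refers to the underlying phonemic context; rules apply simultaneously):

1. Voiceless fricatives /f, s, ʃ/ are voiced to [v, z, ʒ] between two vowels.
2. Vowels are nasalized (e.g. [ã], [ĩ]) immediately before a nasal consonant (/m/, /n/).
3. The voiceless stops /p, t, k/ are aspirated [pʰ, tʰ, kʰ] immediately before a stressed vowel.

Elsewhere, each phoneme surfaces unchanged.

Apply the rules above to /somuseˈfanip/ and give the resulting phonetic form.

/s/ (word-initial) fails the environment for rule 1, so it stays [s].
Rule 2 applies to /o/ (between /s/ and /m/: before a nasal consonant) → [õ].
/m/ — not in any rule's target class → [m].
/u/ — between /m/ and /s/; rule 2 does not apply here → [u].
/s/ meets the environment for rule 1 (between two vowels) → [z].
/e/ (between /s/ and /f/): rule 2 targets it, but not before a nasal consonant → unchanged [e].
/f/ — between /e/ and /a/, between two vowels — surfaces as [v] (rule 1).
/a/ (between /f/ and /n/) occurs before a nasal consonant → [ã] by rule 2.
/n/ (between /a/ and /i/): no rule targets it → [n].
/i/ (between /n/ and /p/): rule 2 targets it, but not before a nasal consonant → unchanged [i].
/p/ (word-final): rule 3 targets it, but not immediately before a stressed vowel → unchanged [p].

[sõmuzeˈvãnip]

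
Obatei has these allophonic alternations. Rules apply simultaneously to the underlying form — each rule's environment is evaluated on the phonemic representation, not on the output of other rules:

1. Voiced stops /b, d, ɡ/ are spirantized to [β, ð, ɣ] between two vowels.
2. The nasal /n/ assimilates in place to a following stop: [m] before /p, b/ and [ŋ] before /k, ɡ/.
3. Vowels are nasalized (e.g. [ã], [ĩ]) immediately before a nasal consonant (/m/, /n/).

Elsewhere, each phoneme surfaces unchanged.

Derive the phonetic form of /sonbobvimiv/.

/s/ (word-initial): no rule targets it → [s].
/o/ (between /s/ and /n/): before a nasal consonant, so rule 3 applies → [õ].
/n/ meets the environment for rule 2 (before a labial or velar stop) → [m].
/b/ (between /n/ and /o/) is in the target of rule 1 but the environment (between two vowels) is not met → [b].
/o/ — between /b/ and /b/; rule 3 does not apply here → [o].
/b/ (between /o/ and /v/) is in the target of rule 1 but the environment (between two vowels) is not met → [b].
/v/ stays [v].
Rule 3 applies to /i/ (between /v/ and /m/: before a nasal consonant) → [ĩ].
/m/ — not in any rule's target class → [m].
/i/ (between /m/ and /v/) fails the environment for rule 3, so it stays [i].
/v/ stays [v].

[sõmbobvĩmiv]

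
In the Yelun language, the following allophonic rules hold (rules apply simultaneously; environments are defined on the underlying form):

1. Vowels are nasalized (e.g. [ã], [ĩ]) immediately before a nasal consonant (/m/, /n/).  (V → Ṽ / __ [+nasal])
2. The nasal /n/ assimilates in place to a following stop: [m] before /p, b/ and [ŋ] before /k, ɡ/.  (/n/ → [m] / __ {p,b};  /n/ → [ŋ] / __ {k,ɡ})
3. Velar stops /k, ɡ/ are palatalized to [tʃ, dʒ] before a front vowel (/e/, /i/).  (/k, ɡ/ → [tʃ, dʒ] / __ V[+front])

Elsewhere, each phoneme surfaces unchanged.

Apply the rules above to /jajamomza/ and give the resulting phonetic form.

/j/ (word-initial): no rule targets it → [j].
/a/ (between /j/ and /j/) is in the target of rule 1 but the environment (before a nasal consonant) is not met → [a].
/j/ — not in any rule's target class → [j].
/a/ (between /j/ and /m/) occurs before a nasal consonant → [ã] by rule 1.
/m/ (between /a/ and /o/) is unaffected → [m].
Rule 1 applies to /o/ (between /m/ and /m/: before a nasal consonant) → [õ].
/m/ — not in any rule's target class → [m].
/z/ (between /m/ and /a/): no rule targets it → [z].
/a/ (word-final) is in the target of rule 1 but the environment (before a nasal consonant) is not met → [a].

[jajãmõmza]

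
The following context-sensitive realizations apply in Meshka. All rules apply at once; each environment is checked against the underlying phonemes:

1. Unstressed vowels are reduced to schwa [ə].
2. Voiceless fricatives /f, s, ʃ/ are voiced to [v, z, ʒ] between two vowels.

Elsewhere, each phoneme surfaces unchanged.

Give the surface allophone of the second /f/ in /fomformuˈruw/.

[f]

/f/ — between /m/ and /o/; rule 2 does not apply here → [f].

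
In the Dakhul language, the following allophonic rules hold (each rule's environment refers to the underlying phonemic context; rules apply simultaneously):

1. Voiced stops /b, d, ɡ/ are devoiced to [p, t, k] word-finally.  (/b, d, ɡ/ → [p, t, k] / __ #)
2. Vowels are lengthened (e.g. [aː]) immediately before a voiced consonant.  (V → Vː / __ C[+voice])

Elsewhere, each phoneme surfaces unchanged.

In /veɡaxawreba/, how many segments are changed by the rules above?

3

Segments that undergo a rule: /e/ → [eː] (rule 2); /a/ → [aː] (rule 2); /e/ → [eː] (rule 2).
All other segments surface unchanged.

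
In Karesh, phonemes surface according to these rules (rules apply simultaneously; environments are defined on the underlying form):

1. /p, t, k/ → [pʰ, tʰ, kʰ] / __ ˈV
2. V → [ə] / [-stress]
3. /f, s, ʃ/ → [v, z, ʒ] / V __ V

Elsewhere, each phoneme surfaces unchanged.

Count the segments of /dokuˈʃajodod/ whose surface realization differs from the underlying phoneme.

5

Segments that undergo a rule: /o/ → [ə] (rule 2); /u/ → [ə] (rule 2); /ʃ/ → [ʒ] (rule 3); /o/ → [ə] (rule 2); /o/ → [ə] (rule 2).
All other segments surface unchanged.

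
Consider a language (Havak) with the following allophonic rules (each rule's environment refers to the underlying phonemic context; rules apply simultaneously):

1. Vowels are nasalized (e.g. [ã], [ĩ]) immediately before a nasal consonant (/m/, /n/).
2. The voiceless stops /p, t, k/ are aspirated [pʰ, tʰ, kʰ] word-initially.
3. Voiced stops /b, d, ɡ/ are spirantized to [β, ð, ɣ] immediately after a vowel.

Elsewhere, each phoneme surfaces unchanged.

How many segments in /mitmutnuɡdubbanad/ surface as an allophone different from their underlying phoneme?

Segments that undergo a rule: /ɡ/ → [ɣ] (rule 3); /b/ → [β] (rule 3); /a/ → [ã] (rule 1); /d/ → [ð] (rule 3).
All other segments surface unchanged.

4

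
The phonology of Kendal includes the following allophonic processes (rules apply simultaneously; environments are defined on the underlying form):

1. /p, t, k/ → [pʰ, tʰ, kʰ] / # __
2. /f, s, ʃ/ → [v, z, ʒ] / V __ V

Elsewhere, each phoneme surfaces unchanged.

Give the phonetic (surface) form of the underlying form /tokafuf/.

Rule 1 applies to /t/ (word-initial: word-initially) → [tʰ].
/o/ — not in any rule's target class → [o].
/k/ (between /o/ and /a/): rule 1 targets it, but not word-initially → unchanged [k].
/a/ stays [a].
/f/ — between /a/ and /u/, between two vowels — surfaces as [v] (rule 2).
/u/ — not in any rule's target class → [u].
/f/ — word-final; rule 2 does not apply here → [f].

[tʰokavuf]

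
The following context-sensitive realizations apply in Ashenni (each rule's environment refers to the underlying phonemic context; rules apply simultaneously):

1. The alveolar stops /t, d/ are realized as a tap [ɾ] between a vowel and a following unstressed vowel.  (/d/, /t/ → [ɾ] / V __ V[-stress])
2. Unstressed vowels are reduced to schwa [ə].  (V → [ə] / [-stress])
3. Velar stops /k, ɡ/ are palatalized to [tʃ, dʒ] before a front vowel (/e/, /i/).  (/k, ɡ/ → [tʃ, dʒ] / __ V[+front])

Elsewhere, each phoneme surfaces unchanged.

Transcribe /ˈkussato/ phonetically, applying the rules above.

[ˈkussəɾə]

/k/ — word-initial; rule 3 does not apply here → [k].
/u/ (between /k/ and /s/): rule 2 targets it, but not in an unstressed syllable → unchanged [u].
/s/ (between /u/ and /s/) is unaffected → [s].
/s/ (between /s/ and /a/): no rule targets it → [s].
/a/ meets the environment for rule 2 (in an unstressed syllable) → [ə].
Rule 1 applies to /t/ (between /a/ and /o/: between a vowel and a following unstressed vowel) → [ɾ].
/o/ meets the environment for rule 2 (in an unstressed syllable) → [ə].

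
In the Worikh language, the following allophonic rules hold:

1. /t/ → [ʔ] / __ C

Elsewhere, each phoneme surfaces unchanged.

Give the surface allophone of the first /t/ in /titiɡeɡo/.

/t/ (word-initial) fails the environment for rule 1, so it stays [t].

[t]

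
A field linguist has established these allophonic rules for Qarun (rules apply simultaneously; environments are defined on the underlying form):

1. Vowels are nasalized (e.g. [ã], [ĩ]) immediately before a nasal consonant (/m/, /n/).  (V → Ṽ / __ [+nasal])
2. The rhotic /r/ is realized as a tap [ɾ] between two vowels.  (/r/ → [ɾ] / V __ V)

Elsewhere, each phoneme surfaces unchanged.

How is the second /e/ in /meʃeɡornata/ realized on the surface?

/e/ (between /ʃ/ and /ɡ/) is in the target of rule 1 but the environment (before a nasal consonant) is not met → [e].

[e]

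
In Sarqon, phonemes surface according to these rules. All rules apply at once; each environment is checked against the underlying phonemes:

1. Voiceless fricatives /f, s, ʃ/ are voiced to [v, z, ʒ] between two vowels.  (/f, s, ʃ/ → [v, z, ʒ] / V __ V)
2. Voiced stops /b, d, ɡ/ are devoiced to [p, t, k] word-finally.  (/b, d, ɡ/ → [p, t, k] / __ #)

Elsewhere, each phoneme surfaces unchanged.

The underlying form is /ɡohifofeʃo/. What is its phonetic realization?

/ɡ/ (word-initial) fails the environment for rule 2, so it stays [ɡ].
/o/ (between /ɡ/ and /h/): no rule targets it → [o].
/h/ stays [h].
/i/ (between /h/ and /f/) is unaffected → [i].
/f/ meets the environment for rule 1 (between two vowels) → [v].
/o/ (between /f/ and /f/) is unaffected → [o].
Rule 1 applies to /f/ (between /o/ and /e/: between two vowels) → [v].
/e/ (between /f/ and /ʃ/) is unaffected → [e].
Rule 1 applies to /ʃ/ (between /e/ and /o/: between two vowels) → [ʒ].
/o/ stays [o].

[ɡohivoveʒo]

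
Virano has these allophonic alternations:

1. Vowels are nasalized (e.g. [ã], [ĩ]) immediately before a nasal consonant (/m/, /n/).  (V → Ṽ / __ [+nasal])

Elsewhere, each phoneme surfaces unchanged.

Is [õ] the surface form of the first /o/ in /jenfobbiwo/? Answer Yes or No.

/o/ (between /f/ and /b/) is in the target of rule 1 but the environment (before a nasal consonant) is not met → [o].
The actual realization is [o], not [õ].

No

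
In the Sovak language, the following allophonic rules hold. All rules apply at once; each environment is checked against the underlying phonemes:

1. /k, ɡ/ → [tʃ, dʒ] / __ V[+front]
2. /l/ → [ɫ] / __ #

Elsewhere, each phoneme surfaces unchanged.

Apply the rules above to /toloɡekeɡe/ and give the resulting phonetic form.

[tolodʒetʃedʒe]

/l/ — between /o/ and /o/; rule 2 does not apply here → [l].
/ɡ/ (between /o/ and /e/) occurs before a front vowel → [dʒ] by rule 1.
/k/ meets the environment for rule 1 (before a front vowel) → [tʃ].
/ɡ/ (between /e/ and /e/): before a front vowel, so rule 1 applies → [dʒ].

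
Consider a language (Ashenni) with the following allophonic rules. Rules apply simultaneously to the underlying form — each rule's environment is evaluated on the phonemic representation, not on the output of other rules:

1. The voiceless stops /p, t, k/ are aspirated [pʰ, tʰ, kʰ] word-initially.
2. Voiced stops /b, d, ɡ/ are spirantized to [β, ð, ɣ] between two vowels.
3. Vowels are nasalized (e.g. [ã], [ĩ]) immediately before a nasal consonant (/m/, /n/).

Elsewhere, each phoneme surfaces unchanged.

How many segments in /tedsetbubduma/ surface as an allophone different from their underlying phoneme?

Segments that undergo a rule: /t/ → [tʰ] (rule 1); /u/ → [ũ] (rule 3).
All other segments surface unchanged.

2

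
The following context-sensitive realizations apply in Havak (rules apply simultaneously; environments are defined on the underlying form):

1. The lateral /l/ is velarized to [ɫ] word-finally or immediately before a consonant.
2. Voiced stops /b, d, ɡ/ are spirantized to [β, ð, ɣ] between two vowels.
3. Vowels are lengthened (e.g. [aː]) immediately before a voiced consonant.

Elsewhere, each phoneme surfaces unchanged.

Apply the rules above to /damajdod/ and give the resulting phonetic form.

/d/ (word-initial) fails the environment for rule 2, so it stays [d].
/a/ — between /d/ and /m/, before a voiced consonant — surfaces as [aː] (rule 3).
/m/ — not in any rule's target class → [m].
/a/ (between /m/ and /j/): before a voiced consonant, so rule 3 applies → [aː].
/j/ stays [j].
/d/ — between /j/ and /o/; rule 2 does not apply here → [d].
/o/ — between /d/ and /d/, before a voiced consonant — surfaces as [oː] (rule 3).
/d/ (word-final): rule 2 targets it, but not between two vowels → unchanged [d].

[daːmaːjdoːd]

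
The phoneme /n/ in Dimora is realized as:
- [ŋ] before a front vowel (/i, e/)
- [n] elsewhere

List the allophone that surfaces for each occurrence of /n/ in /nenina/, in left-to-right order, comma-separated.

Occurrence 1 (position 1): before a front vowel (/i, e/) → [ŋ].
Occurrence 2 (position 3): before a front vowel (/i, e/) → [ŋ].
Occurrence 3 (position 5): no conditioning environment matches → elsewhere allophone [n].

[ŋ], [ŋ], [n]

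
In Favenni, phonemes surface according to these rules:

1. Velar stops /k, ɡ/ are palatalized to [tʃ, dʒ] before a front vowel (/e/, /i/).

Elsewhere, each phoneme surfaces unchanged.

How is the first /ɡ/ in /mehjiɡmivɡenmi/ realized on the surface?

[ɡ]

/ɡ/ (between /i/ and /m/) fails the environment for rule 1, so it stays [ɡ].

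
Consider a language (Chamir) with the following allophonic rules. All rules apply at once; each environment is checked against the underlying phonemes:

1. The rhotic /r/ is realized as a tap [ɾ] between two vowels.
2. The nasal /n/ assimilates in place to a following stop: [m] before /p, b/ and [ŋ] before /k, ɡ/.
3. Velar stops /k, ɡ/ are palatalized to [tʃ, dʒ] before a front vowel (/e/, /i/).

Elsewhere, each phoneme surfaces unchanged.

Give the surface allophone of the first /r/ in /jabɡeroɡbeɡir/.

[ɾ]

/r/ (between /e/ and /o/): between two vowels, so rule 1 applies → [ɾ].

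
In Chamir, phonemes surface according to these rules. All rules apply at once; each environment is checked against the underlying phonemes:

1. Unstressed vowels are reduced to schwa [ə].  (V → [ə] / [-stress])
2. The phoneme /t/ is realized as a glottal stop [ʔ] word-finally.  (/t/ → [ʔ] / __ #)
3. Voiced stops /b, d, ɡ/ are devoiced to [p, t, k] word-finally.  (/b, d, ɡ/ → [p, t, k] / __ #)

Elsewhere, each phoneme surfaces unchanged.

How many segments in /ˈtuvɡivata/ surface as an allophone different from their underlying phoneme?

3

Segments that undergo a rule: /i/ → [ə] (rule 1); /a/ → [ə] (rule 1); /a/ → [ə] (rule 1).
All other segments surface unchanged.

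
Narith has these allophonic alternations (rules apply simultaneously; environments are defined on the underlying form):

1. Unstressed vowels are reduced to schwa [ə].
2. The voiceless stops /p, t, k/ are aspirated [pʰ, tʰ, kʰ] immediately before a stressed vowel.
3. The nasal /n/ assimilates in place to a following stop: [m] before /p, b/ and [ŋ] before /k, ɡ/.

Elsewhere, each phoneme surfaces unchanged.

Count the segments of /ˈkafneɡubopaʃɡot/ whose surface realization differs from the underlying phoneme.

6

Segments that undergo a rule: /k/ → [kʰ] (rule 2); /e/ → [ə] (rule 1); /u/ → [ə] (rule 1); /o/ → [ə] (rule 1); /a/ → [ə] (rule 1); /o/ → [ə] (rule 1).
All other segments surface unchanged.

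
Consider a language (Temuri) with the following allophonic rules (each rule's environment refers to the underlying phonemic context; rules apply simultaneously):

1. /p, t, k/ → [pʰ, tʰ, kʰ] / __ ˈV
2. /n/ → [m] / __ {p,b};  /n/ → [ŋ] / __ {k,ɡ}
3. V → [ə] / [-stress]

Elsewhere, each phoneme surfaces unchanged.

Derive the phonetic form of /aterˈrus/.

/a/ — word-initial, in an unstressed syllable — surfaces as [ə] (rule 3).
/t/ (between /a/ and /e/) is in the target of rule 1 but the environment (immediately before a stressed vowel) is not met → [t].
/e/ (between /t/ and /r/): in an unstressed syllable, so rule 3 applies → [ə].
/r/ — not in any rule's target class → [r].
/r/ — not in any rule's target class → [r].
/u/ (between /r/ and /s/): rule 3 targets it, but not in an unstressed syllable → unchanged [u].
/s/ (word-final): no rule targets it → [s].

[ətərˈrus]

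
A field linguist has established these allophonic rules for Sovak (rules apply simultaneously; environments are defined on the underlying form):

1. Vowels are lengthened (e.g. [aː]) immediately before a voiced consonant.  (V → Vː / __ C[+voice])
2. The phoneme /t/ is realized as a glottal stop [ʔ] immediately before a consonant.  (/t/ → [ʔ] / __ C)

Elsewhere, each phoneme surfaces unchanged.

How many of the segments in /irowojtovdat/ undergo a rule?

Segments that undergo a rule: /i/ → [iː] (rule 1); /o/ → [oː] (rule 1); /o/ → [oː] (rule 1); /o/ → [oː] (rule 1).
All other segments surface unchanged.

4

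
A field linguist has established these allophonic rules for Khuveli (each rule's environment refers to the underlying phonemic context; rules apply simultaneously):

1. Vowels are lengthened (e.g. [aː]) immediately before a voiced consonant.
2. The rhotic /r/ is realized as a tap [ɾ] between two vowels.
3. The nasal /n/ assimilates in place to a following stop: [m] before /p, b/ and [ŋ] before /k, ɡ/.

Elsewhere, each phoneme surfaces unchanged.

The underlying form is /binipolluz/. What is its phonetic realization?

/b/ (word-initial) is unaffected → [b].
/i/ meets the environment for rule 1 (before a voiced consonant) → [iː].
/n/ (between /i/ and /i/) fails the environment for rule 3, so it stays [n].
/i/ (between /n/ and /p/) is in the target of rule 1 but the environment (before a voiced consonant) is not met → [i].
/p/ — not in any rule's target class → [p].
Rule 1 applies to /o/ (between /p/ and /l/: before a voiced consonant) → [oː].
/l/ stays [l].
/l/ — not in any rule's target class → [l].
/u/ (between /l/ and /z/): before a voiced consonant, so rule 1 applies → [uː].
/z/ (word-final) is unaffected → [z].

[biːnipoːlluːz]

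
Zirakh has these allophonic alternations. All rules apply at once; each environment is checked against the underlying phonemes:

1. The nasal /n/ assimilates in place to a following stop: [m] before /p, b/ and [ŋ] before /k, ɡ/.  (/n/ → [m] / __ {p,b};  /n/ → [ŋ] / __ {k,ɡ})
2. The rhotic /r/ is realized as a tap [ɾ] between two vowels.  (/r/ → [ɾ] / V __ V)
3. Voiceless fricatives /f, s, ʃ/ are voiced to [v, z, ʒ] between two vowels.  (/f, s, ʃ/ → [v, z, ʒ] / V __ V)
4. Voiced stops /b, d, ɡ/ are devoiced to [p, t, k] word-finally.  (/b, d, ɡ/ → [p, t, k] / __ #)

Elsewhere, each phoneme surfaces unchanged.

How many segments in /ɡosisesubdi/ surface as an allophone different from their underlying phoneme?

3

Segments that undergo a rule: /s/ → [z] (rule 3); /s/ → [z] (rule 3); /s/ → [z] (rule 3).
All other segments surface unchanged.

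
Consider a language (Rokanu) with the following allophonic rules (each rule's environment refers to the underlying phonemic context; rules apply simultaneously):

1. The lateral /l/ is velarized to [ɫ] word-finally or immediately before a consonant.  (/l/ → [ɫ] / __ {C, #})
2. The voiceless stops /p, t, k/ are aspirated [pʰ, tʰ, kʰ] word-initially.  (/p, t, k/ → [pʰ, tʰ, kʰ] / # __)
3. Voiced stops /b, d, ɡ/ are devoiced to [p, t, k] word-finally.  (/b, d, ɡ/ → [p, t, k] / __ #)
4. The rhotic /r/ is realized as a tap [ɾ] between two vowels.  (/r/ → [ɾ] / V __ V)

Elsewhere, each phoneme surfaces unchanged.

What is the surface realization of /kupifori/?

/k/ (word-initial): word-initially, so rule 2 applies → [kʰ].
/p/ (between /u/ and /i/) is in the target of rule 2 but the environment (word-initially) is not met → [p].
/r/ (between /o/ and /i/) occurs between two vowels → [ɾ] by rule 4.

[kʰupifoɾi]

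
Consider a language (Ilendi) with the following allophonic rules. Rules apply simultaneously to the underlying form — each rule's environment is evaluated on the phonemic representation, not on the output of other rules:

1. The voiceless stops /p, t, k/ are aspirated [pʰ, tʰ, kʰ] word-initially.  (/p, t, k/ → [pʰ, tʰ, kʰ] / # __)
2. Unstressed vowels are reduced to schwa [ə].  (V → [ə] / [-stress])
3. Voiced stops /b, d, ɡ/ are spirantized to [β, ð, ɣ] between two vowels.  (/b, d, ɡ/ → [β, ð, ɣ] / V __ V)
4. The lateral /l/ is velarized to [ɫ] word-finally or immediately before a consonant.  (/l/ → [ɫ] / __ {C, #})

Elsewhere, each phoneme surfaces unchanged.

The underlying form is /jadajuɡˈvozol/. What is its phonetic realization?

Rule 2 applies to /a/ (between /j/ and /d/: in an unstressed syllable) → [ə].
/d/ — between /a/ and /a/, between two vowels — surfaces as [ð] (rule 3).
/a/ meets the environment for rule 2 (in an unstressed syllable) → [ə].
/u/ — between /j/ and /ɡ/, in an unstressed syllable — surfaces as [ə] (rule 2).
/ɡ/ (between /u/ and /v/): rule 3 targets it, but not between two vowels → unchanged [ɡ].
/o/ (between /v/ and /z/): rule 2 targets it, but not in an unstressed syllable → unchanged [o].
/o/ meets the environment for rule 2 (in an unstressed syllable) → [ə].
/l/ (word-final): word-finally or immediately before a consonant, so rule 4 applies → [ɫ].

[jəðəjəɡˈvozəɫ]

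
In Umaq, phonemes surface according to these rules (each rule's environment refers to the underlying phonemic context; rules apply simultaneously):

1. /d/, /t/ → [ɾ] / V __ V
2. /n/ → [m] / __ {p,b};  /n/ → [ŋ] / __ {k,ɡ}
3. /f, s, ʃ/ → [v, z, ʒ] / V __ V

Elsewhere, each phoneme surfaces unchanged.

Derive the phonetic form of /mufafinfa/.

/m/ (word-initial) is unaffected → [m].
/u/ (between /m/ and /f/) is unaffected → [u].
/f/ — between /u/ and /a/, between two vowels — surfaces as [v] (rule 3).
/a/ — not in any rule's target class → [a].
/f/ (between /a/ and /i/): between two vowels, so rule 3 applies → [v].
/i/ (between /f/ and /n/) is unaffected → [i].
/n/ (between /i/ and /f/): rule 2 targets it, but not before a labial or velar stop → unchanged [n].
/f/ — between /n/ and /a/; rule 3 does not apply here → [f].
/a/ — not in any rule's target class → [a].

[muvavinfa]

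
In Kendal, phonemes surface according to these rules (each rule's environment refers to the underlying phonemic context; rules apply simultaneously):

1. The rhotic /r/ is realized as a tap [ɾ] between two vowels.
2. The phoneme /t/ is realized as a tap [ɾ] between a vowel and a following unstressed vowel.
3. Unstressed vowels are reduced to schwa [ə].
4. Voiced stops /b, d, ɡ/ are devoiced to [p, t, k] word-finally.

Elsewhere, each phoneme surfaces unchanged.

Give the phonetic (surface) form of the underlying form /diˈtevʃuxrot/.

[dəˈtevʃəxrət]

/d/ (word-initial) fails the environment for rule 4, so it stays [d].
/i/ — between /d/ and /t/, in an unstressed syllable — surfaces as [ə] (rule 3).
/t/ (between /i/ and /e/) is in the target of rule 2 but the environment (between a vowel and a following unstressed vowel) is not met → [t].
/e/ (between /t/ and /v/): rule 3 targets it, but not in an unstressed syllable → unchanged [e].
/v/ — not in any rule's target class → [v].
/ʃ/ (between /v/ and /u/): no rule targets it → [ʃ].
/u/ meets the environment for rule 3 (in an unstressed syllable) → [ə].
/x/ (between /u/ and /r/) is unaffected → [x].
/r/ (between /x/ and /o/) is in the target of rule 1 but the environment (between two vowels) is not met → [r].
/o/ (between /r/ and /t/) occurs in an unstressed syllable → [ə] by rule 3.
/t/ (word-final): rule 2 targets it, but not between a vowel and a following unstressed vowel → unchanged [t].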